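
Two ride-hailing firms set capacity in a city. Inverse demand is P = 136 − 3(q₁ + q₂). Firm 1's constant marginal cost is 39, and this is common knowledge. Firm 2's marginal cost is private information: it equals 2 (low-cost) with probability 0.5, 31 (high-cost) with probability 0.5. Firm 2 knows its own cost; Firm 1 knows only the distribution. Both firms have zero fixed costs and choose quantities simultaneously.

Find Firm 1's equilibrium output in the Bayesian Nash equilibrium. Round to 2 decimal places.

Each type of Firm 2 best-responds to q₁; Firm 1 best-responds to the expected q₂ over Firm 2's types.
Firm 2 with cost c maximizes (136 − 3(q₁+q₂) − c)·q₂, giving q₂(c) = (136 − c − 3q₁)/6.
E[c₂] = 0.5·2 + 0.5·31 = 16.5
Firm 1's FOC against E[q₂] yields q₁ = (136 − 2·39 + E[c₂])/9 = (136 − 78 + 16.5)/9 = 8.27778.

8.28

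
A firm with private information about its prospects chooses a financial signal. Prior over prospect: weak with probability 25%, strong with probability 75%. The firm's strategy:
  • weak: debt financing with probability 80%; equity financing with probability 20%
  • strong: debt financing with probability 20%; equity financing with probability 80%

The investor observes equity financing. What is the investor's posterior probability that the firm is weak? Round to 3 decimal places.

0.077

P(equity financing) = 0.25·0.2 + 0.75·0.8 = 0.65
P(weak | equity financing) = (0.25·0.2) / 0.65 = 0.05 / 0.65 = 0.0769231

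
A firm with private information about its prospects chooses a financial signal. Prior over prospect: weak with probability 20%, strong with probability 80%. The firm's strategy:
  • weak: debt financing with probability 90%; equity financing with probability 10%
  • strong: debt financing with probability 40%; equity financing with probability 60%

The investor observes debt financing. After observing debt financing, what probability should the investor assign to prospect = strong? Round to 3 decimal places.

P(debt financing) = 0.2·0.9 + 0.8·0.4 = 0.5
P(strong | debt financing) = (0.8·0.4) / 0.5 = 0.32 / 0.5 = 0.64

0.640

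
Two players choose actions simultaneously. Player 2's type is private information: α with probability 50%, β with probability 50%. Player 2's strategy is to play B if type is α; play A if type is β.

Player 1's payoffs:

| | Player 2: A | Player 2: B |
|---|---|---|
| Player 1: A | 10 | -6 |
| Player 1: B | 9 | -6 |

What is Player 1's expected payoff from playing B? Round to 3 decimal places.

1.500

Take the expectation over Player 2's type, weighting each type's action by its prior probability.
E[B] = 0.5·(-6) + 0.5·9 = (-3) + 4.5 = 1.5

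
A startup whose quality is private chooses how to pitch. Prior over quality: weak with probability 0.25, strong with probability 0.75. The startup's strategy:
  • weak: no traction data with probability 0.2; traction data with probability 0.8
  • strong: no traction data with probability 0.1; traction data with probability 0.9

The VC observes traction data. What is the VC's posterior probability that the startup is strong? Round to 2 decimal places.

Apply Bayes' rule using the sender's strategy as the likelihood.
P(traction data) = 0.25·0.8 + 0.75·0.9 = 0.875
P(strong | traction data) = (0.75·0.9) / 0.875 = 0.675 / 0.875 = 0.771429

0.77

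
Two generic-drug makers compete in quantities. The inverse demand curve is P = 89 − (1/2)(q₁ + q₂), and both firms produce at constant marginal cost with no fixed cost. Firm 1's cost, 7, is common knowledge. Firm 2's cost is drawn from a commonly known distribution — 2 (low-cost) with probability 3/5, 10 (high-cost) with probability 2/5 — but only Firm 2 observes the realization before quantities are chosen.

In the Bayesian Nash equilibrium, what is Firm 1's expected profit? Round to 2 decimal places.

1429.34

Firm 2 with cost c maximizes (89 − (1/2)(q₁+q₂) − c)·q₂, giving q₂(c) = (89 − c − (1/2)q₁).
E[c₂] = 3/5·2 + 2/5·10 = 5.2
Firm 1's FOC against E[q₂] yields q₁ = (89 − 2·7 + E[c₂])/(3/2) = (89 − 14 + 5.2)/(3/2) = 53.4667.
E[P] = 89 − (1/2)·(q₁ + E[q₂]) = 33.7333; Firm 1's expected profit = (E[P] − 7)·q₁ = (33.7333 − 7)·53.4667 = 1429.34.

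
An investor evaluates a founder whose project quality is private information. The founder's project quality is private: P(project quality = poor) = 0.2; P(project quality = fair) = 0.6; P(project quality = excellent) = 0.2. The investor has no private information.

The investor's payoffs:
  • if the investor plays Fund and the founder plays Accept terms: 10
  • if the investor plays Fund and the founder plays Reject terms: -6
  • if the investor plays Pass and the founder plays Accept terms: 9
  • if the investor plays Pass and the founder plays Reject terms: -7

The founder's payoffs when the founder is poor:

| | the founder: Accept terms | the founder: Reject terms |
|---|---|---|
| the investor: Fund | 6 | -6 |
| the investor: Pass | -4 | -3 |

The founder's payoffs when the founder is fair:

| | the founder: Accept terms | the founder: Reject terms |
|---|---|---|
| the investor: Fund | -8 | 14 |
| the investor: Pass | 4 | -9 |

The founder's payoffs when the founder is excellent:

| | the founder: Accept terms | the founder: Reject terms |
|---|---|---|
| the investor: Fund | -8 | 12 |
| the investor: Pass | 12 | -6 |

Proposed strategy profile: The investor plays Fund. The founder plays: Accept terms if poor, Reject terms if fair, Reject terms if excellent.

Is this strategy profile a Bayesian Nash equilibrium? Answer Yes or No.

The investor plays Fund: E[Fund] = 0.2·(10) + 0.6·(-6) + 0.2·(-6) = -2.8; E[Pass] = -3.8. Best-responding. ✓
The founder (project quality poor), facing Fund: Accept terms gives 6, Reject terms gives -6. Proposed Accept terms is best. ✓
The founder (project quality fair), facing Fund: Accept terms gives -8, Reject terms gives 14. Proposed Reject terms is best. ✓
The founder (project quality excellent), facing Fund: Accept terms gives -8, Reject terms gives 12. Proposed Reject terms is best. ✓

Yes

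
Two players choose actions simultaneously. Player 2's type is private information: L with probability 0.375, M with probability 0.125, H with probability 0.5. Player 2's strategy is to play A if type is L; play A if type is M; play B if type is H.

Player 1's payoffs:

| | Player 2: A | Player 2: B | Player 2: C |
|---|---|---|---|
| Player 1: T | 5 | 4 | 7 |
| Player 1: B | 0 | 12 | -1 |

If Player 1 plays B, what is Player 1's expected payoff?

6

E[B] = 0.375·0 + 0.125·0 + 0.5·12 = 0 + 0 + 6 = 6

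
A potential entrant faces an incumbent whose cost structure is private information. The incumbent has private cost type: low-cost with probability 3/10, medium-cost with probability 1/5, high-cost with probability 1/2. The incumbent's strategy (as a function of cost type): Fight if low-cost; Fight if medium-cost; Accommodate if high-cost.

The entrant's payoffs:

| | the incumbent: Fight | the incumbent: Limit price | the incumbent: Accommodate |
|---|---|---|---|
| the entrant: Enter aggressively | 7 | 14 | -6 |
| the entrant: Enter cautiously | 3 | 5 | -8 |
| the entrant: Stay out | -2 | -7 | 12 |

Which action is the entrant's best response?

Stay out

E[Enter aggressively] = 3/10·(7) + 1/5·(7) + 1/2·(-6) = 1/2
E[Enter cautiously] = 3/10·(3) + 1/5·(3) + 1/2·(-8) = -5/2
E[Stay out] = 3/10·(-2) + 1/5·(-2) + 1/2·(12) = 5
Best response: Stay out (5 is the largest).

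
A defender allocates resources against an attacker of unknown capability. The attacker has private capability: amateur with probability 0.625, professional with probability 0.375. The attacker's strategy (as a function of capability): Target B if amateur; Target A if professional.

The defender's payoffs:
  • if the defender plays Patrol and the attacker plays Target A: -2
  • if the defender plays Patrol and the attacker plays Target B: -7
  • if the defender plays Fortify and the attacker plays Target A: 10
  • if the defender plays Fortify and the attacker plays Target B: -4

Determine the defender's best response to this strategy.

E[Patrol] = 0.625·(-7) + 0.375·(-2) = -5.125
E[Fortify] = 0.625·(-4) + 0.375·(10) = 1.25
Best response: Fortify (1.25 is the largest).

Fortify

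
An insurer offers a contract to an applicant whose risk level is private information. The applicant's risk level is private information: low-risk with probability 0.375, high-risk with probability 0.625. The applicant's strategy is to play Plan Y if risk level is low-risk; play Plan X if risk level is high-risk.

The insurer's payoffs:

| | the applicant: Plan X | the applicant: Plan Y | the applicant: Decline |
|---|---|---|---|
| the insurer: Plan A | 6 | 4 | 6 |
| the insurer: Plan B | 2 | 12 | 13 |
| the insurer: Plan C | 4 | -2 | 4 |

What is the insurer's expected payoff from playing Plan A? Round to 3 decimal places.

5.250

E[Plan A] = 0.375·4 + 0.625·6 = 1.5 + 3.75 = 5.25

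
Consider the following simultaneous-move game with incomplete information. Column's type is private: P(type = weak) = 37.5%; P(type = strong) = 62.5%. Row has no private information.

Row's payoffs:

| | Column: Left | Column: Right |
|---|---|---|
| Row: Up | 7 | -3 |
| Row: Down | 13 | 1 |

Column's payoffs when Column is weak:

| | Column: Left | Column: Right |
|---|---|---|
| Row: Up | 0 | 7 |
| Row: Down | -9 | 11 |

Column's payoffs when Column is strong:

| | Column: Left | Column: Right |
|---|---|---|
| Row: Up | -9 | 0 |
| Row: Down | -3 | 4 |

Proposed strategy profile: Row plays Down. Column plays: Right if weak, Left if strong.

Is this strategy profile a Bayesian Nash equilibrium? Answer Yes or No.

Row plays Down: E[Down] = 0.375·(1) + 0.625·(13) = 8.5; E[Up] = 3.25. Best-responding. ✓
Column (type weak), facing Down: Left gives -9, Right gives 11. Proposed Right is best. ✓
Column (type strong), facing Down: Left gives -3, Right gives 4. Proposed Left is not best — profitable deviation exists. ✗

No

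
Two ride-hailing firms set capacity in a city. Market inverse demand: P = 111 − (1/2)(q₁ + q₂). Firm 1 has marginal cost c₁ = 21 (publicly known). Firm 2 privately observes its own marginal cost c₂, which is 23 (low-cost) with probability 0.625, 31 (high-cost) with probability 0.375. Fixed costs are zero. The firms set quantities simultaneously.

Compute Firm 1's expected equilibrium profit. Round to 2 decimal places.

Type-c best response for Firm 2: q₂(c) = (111 − c) − q₁/2.
Firm 1 maximizes expected profit; its first-order condition is 111 − q₁ − (1/2)E[q₂] − 21 = 0.
Substituting E[q₂] and solving: E[c₂] = 26, so q₁ = (111 − 2·21 + 26)/(3/2) = 63.3333.
E[P] = 111 − (1/2)·(q₁ + E[q₂]) = 52.6667; Firm 1's expected profit = (E[P] − 21)·q₁ = (52.6667 − 21)·63.3333 = 2005.56.

2005.56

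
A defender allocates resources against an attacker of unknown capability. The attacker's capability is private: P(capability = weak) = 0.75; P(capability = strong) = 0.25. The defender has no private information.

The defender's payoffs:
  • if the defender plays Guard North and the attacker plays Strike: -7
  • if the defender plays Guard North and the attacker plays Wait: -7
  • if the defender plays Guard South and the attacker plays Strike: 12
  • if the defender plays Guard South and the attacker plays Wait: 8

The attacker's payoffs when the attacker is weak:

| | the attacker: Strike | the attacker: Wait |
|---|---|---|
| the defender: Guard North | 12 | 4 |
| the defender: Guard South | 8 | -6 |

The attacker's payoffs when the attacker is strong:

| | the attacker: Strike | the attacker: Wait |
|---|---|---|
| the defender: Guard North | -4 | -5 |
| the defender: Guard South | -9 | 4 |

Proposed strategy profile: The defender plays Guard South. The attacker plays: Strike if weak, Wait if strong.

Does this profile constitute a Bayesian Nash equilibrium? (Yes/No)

The defender plays Guard South: E[Guard South] = 0.75·(12) + 0.25·(8) = 11; E[Guard North] = -7. Best-responding. ✓
The attacker (capability weak), facing Guard South: Strike gives 8, Wait gives -6. Proposed Strike is best. ✓
The attacker (capability strong), facing Guard South: Strike gives -9, Wait gives 4. Proposed Wait is best. ✓

Yes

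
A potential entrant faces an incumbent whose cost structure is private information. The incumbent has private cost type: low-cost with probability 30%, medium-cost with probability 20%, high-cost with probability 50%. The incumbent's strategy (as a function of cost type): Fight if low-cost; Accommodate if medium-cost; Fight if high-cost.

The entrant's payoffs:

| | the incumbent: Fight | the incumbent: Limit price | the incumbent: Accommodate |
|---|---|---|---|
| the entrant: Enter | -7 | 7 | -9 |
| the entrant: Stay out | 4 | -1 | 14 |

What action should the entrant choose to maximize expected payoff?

E[Enter] = 0.3·(-7) + 0.2·(-9) + 0.5·(-7) = -7.4
E[Stay out] = 0.3·(4) + 0.2·(14) + 0.5·(4) = 6
Best response: Stay out (6 is the largest).

Stay out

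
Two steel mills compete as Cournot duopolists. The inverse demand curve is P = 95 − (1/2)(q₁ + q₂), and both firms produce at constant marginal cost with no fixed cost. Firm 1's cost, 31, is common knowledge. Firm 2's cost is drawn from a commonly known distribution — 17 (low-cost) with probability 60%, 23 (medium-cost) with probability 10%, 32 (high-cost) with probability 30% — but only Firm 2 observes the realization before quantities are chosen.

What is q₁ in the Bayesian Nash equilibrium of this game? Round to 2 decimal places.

36.73

Type-c best response for Firm 2: q₂(c) = (95 − c) − q₁/2.
Firm 1 maximizes expected profit; its first-order condition is 95 − q₁ − (1/2)E[q₂] − 31 = 0.
Substituting E[q₂] and solving: E[c₂] = 22.1, so q₁ = (95 − 2·31 + 22.1)/(3/2) = 36.7333.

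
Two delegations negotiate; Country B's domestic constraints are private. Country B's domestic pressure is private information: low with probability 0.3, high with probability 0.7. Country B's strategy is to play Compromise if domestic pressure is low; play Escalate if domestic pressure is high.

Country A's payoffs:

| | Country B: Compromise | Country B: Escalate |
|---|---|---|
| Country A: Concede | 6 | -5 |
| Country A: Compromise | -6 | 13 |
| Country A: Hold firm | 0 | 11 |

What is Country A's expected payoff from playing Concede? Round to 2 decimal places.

E[Concede] = 0.3·6 + 0.7·(-5) = 1.8 + (-3.5) = -1.7

-1.70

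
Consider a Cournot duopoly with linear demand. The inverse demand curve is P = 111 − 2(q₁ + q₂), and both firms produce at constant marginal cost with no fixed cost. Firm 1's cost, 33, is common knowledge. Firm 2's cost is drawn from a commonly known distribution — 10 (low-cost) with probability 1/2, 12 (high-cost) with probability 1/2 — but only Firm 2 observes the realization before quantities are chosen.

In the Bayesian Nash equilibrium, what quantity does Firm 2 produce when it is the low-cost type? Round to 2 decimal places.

Type-c best response for Firm 2: q₂(c) = (111 − c)/4 − q₁/2.
Firm 1 maximizes expected profit; its first-order condition is 111 − 4q₁ − 2E[q₂] − 33 = 0.
Substituting E[q₂] and solving: E[c₂] = 11, so q₁ = (111 − 2·33 + 11)/6 = 9.33333.
q₂(low-cost) = (111 − 10 − 2·9.33333)/4 = 20.5833.

20.58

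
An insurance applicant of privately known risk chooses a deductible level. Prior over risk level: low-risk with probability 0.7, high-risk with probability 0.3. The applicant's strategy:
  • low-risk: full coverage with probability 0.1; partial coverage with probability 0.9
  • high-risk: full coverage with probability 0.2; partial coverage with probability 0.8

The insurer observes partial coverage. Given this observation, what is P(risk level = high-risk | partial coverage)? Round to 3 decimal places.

0.276

Apply Bayes' rule using the sender's strategy as the likelihood.
P(partial coverage) = 0.7·0.9 + 0.3·0.8 = 0.87
P(high-risk | partial coverage) = (0.3·0.8) / 0.87 = 0.24 / 0.87 = 0.275862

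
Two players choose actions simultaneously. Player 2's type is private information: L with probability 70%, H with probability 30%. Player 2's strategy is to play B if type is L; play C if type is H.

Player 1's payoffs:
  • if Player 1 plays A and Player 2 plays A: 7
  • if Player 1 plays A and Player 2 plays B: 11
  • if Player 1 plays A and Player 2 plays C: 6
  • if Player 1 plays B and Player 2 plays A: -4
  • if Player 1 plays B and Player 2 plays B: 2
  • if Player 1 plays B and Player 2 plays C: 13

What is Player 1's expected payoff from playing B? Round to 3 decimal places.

5.300

Take the expectation over Player 2's type, weighting each type's action by its prior probability.
E[B] = 0.7·2 + 0.3·13 = 1.4 + 3.9 = 5.3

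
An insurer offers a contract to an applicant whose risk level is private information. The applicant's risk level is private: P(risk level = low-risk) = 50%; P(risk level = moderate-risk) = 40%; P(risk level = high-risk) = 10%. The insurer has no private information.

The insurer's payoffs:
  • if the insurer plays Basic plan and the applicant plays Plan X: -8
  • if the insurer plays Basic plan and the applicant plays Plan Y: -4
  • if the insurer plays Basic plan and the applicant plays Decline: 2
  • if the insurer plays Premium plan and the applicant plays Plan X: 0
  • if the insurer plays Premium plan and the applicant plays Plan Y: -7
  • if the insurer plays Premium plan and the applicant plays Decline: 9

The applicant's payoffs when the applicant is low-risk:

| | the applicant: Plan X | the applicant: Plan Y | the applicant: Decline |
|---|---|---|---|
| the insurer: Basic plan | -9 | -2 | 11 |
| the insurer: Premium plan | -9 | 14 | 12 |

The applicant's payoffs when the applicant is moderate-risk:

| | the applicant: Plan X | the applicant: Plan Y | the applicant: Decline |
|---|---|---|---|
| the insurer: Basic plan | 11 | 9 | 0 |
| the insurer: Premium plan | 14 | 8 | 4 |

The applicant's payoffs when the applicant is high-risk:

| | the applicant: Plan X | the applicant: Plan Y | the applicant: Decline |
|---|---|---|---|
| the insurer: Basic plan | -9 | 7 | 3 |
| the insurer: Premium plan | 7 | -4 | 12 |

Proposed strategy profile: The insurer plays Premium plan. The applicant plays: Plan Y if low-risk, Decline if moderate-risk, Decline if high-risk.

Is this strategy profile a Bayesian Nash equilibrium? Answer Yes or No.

A profile is a BNE iff every type of every player is best-responding given beliefs about the other side.
The insurer plays Premium plan: E[Premium plan] = 0.5·(-7) + 0.4·(9) + 0.1·(9) = 1; E[Basic plan] = -1. Best-responding. ✓
The applicant (risk level low-risk), facing Premium plan: Plan X gives -9, Plan Y gives 14, Decline gives 12. Proposed Plan Y is best. ✓
The applicant (risk level moderate-risk), facing Premium plan: Plan X gives 14, Plan Y gives 8, Decline gives 4. Proposed Decline is not best — profitable deviation exists. ✗
The applicant (risk level high-risk), facing Premium plan: Plan X gives 7, Plan Y gives -4, Decline gives 12. Proposed Decline is best. ✓

No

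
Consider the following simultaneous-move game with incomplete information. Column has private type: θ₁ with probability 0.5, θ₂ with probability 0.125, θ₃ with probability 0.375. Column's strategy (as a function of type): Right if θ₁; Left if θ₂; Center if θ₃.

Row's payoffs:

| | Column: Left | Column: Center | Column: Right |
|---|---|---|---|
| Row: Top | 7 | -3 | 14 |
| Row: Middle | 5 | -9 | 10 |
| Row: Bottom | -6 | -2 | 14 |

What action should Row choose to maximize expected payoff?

Top

E[Top] = 0.5·(14) + 0.125·(7) + 0.375·(-3) = 6.75
E[Middle] = 0.5·(10) + 0.125·(5) + 0.375·(-9) = 2.25
E[Bottom] = 0.5·(14) + 0.125·(-6) + 0.375·(-2) = 5.5
Best response: Top (6.75 is the largest).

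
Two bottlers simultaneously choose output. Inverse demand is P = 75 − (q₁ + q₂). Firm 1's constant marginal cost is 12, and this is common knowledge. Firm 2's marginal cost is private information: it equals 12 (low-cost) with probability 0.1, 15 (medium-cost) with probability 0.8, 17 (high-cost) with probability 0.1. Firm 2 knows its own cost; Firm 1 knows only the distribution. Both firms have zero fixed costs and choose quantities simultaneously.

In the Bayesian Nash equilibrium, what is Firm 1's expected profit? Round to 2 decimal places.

482.53

Type-c best response for Firm 2: q₂(c) = (75 − c)/2 − q₁/2.
Firm 1 maximizes expected profit; its first-order condition is 75 − 2q₁ − E[q₂] − 12 = 0.
Substituting E[q₂] and solving: E[c₂] = 14.9, so q₁ = (75 − 2·12 + 14.9)/3 = 21.9667.
E[P] = 75 − (q₁ + E[q₂]) = 33.9667; Firm 1's expected profit = (E[P] − 12)·q₁ = (33.9667 − 12)·21.9667 = 482.534.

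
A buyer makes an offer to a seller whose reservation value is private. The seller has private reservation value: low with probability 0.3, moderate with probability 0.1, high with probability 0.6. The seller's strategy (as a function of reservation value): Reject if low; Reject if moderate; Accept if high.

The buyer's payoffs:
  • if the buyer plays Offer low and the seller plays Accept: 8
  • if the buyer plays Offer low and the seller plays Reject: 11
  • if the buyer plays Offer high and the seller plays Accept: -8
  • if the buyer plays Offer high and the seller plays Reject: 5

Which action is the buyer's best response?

E[Offer low] = 0.3·(11) + 0.1·(11) + 0.6·(8) = 9.2
E[Offer high] = 0.3·(5) + 0.1·(5) + 0.6·(-8) = -2.8
Best response: Offer low (9.2 is the largest).

Offer low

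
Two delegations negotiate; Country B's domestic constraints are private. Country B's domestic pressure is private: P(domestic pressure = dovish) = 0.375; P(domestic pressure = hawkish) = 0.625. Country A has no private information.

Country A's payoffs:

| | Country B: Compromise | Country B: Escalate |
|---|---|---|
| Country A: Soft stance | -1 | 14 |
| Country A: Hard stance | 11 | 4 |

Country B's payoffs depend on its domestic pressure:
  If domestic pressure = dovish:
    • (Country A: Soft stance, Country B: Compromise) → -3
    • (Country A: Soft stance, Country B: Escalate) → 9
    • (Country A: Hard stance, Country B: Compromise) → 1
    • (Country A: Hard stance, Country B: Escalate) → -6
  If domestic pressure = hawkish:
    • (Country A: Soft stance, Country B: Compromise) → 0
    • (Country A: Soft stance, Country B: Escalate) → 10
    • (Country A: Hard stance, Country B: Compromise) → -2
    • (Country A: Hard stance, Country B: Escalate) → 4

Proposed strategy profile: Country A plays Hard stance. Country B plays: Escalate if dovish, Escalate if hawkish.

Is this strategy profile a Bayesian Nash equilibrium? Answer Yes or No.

Country A plays Hard stance: E[Hard stance] = 0.375·(4) + 0.625·(4) = 4; E[Soft stance] = 14. Not best-responding. ✗
Country B (domestic pressure dovish), facing Hard stance: Compromise gives 1, Escalate gives -6. Proposed Escalate is not best — profitable deviation exists. ✗
Country B (domestic pressure hawkish), facing Hard stance: Compromise gives -2, Escalate gives 4. Proposed Escalate is best. ✓

No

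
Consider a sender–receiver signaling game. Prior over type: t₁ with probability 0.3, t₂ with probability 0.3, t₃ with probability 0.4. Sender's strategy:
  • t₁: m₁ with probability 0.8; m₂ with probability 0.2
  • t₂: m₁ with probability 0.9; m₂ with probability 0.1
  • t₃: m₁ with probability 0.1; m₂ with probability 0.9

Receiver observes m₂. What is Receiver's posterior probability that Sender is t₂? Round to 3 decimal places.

0.067

P(m₂) = 0.3·0.2 + 0.3·0.1 + 0.4·0.9 = 0.45
P(t₂ | m₂) = (0.3·0.1) / 0.45 = 0.03 / 0.45 = 0.0666667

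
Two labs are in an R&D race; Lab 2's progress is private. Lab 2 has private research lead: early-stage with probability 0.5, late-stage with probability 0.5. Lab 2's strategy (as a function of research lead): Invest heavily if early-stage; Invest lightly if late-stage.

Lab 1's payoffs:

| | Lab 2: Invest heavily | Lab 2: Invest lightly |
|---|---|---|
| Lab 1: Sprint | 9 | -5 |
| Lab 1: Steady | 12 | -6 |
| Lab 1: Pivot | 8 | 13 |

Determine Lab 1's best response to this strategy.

Compute Lab 1's expected payoff for each action, taking the expectation over Lab 2's type.
E[Sprint] = 0.5·(9) + 0.5·(-5) = 2
E[Steady] = 0.5·(12) + 0.5·(-6) = 3
E[Pivot] = 0.5·(8) + 0.5·(13) = 10.5
Best response: Pivot (10.5 is the largest).

Pivot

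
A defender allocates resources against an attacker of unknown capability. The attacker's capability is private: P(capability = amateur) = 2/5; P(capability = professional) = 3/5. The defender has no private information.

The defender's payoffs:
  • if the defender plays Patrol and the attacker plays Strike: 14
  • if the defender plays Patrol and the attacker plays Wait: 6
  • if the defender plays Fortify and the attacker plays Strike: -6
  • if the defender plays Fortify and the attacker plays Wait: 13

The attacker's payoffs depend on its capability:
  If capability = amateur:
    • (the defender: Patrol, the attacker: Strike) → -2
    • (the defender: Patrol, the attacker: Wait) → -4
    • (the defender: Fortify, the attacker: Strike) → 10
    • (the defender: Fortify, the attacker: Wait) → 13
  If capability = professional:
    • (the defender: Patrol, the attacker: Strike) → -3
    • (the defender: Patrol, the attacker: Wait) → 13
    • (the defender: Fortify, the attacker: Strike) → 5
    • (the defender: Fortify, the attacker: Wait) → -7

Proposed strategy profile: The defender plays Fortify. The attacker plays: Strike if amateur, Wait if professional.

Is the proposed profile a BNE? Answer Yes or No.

No

A profile is a BNE iff every type of every player is best-responding given beliefs about the other side.
The defender plays Fortify: E[Fortify] = 2/5·(-6) + 3/5·(13) = 27/5; E[Patrol] = 46/5. Not best-responding. ✗
The attacker (capability amateur), facing Fortify: Strike gives 10, Wait gives 13. Proposed Strike is not best — profitable deviation exists. ✗
The attacker (capability professional), facing Fortify: Strike gives 5, Wait gives -7. Proposed Wait is not best — profitable deviation exists. ✗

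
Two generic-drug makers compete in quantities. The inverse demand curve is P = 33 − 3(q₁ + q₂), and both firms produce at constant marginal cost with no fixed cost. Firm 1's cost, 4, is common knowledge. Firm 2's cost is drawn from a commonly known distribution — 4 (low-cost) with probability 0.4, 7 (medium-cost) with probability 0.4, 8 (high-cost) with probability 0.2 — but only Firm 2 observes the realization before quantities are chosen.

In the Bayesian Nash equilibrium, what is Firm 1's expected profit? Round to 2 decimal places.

35.59

Firm 2 with cost c maximizes (33 − 3(q₁+q₂) − c)·q₂, giving q₂(c) = (33 − c − 3q₁)/6.
E[c₂] = 0.4·4 + 0.4·7 + 0.2·8 = 6
Firm 1's FOC against E[q₂] yields q₁ = (33 − 2·4 + E[c₂])/9 = (33 − 8 + 6)/9 = 3.44444.
E[P] = 33 − 3·(q₁ + E[q₂]) = 14.3333; Firm 1's expected profit = (E[P] − 4)·q₁ = (14.3333 − 4)·3.44444 = 35.5926.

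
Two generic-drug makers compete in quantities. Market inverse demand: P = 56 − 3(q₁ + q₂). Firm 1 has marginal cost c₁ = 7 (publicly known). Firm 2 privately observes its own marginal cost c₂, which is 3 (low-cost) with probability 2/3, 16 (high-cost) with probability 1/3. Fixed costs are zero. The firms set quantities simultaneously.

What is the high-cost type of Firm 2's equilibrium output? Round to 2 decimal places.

Each type of Firm 2 best-responds to q₁; Firm 1 best-responds to the expected q₂ over Firm 2's types.
Firm 2 with cost c maximizes (56 − 3(q₁+q₂) − c)·q₂, giving q₂(c) = (56 − c − 3q₁)/6.
E[c₂] = 2/3·3 + 1/3·16 = 7.33333
Firm 1's FOC against E[q₂] yields q₁ = (56 − 2·7 + E[c₂])/9 = (56 − 14 + 7.33333)/9 = 5.48148.
q₂(high-cost) = (56 − 16 − 3·5.48148)/6 = 3.92593.

3.93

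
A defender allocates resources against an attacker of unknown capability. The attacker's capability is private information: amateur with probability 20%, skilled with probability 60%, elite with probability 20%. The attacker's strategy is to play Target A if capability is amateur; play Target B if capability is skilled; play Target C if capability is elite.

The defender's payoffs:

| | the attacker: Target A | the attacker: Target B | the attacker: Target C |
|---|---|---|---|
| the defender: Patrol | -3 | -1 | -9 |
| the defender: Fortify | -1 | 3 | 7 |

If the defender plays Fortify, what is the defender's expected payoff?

3

E[Fortify] = 0.2·(-1) + 0.6·3 + 0.2·7 = (-0.2) + 1.8 + 1.4 = 3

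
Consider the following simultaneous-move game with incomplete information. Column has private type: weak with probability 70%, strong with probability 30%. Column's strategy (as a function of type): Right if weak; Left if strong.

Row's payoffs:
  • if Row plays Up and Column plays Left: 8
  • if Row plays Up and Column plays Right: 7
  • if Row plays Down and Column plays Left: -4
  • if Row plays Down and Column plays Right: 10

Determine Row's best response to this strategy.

Up

E[Up] = 0.7·(7) + 0.3·(8) = 7.3
E[Down] = 0.7·(10) + 0.3·(-4) = 5.8
Best response: Up (7.3 is the largest).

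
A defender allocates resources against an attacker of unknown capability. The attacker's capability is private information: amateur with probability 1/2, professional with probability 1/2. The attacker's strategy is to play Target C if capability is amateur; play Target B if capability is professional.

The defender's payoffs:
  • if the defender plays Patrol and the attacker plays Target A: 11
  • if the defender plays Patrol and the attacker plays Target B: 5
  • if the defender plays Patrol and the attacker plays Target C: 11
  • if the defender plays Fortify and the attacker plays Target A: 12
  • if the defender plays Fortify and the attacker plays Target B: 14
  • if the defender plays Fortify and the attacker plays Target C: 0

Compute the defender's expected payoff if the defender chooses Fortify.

E[Fortify] = 1/2·0 + 1/2·14 = 0 + 7 = 7

7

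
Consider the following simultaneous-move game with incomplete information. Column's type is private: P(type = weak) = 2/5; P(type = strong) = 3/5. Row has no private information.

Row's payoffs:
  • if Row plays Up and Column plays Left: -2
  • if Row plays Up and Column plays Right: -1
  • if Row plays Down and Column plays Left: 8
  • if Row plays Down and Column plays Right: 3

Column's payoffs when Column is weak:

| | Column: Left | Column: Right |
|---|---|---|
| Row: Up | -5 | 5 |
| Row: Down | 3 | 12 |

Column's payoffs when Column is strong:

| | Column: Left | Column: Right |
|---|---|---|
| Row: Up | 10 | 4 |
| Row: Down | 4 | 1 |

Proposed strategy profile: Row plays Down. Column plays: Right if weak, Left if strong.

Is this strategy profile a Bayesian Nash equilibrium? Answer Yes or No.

Row plays Down: E[Down] = 2/5·(3) + 3/5·(8) = 6; E[Up] = -8/5. Best-responding. ✓
Column (type weak), facing Down: Left gives 3, Right gives 12. Proposed Right is best. ✓
Column (type strong), facing Down: Left gives 4, Right gives 1. Proposed Left is best. ✓

Yes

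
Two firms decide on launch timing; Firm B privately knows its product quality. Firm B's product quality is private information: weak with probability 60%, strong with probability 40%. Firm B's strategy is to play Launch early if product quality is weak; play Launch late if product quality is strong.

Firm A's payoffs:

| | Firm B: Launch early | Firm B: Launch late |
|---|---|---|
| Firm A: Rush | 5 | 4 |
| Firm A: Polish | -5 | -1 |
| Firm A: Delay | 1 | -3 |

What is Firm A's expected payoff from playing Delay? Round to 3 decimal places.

-0.600

E[Delay] = 0.6·1 + 0.4·(-3) = 0.6 + (-1.2) = -0.6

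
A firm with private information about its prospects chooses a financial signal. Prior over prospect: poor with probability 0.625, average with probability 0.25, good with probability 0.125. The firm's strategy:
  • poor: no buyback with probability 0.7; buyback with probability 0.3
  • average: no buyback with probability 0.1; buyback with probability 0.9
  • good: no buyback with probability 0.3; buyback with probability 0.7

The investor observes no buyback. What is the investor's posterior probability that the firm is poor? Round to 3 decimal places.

P(no buyback) = 0.625·0.7 + 0.25·0.1 + 0.125·0.3 = 0.5
P(poor | no buyback) = (0.625·0.7) / 0.5 = 0.4375 / 0.5 = 0.875

0.875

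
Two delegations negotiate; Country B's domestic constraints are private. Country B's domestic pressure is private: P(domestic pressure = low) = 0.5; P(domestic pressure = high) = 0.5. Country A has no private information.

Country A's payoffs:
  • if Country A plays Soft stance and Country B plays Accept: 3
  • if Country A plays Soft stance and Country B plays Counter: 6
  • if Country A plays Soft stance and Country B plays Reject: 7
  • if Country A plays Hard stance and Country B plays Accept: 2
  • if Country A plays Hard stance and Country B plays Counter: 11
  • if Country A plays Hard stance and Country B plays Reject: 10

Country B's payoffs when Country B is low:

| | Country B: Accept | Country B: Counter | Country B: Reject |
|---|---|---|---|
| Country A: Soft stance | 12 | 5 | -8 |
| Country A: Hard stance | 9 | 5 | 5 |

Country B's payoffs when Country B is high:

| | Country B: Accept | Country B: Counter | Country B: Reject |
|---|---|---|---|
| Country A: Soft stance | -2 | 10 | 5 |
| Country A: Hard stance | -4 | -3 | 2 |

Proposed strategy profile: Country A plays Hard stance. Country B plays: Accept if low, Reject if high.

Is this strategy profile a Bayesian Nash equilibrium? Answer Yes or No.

Yes

Country A plays Hard stance: E[Hard stance] = 0.5·(2) + 0.5·(10) = 6; E[Soft stance] = 5. Best-responding. ✓
Country B (domestic pressure low), facing Hard stance: Accept gives 9, Counter gives 5, Reject gives 5. Proposed Accept is best. ✓
Country B (domestic pressure high), facing Hard stance: Accept gives -4, Counter gives -3, Reject gives 2. Proposed Reject is best. ✓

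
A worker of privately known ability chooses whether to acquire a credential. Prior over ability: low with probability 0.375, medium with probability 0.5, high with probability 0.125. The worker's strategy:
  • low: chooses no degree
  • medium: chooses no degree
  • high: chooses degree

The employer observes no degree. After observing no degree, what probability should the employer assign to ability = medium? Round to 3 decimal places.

0.571

P(no degree) = 0.375·1 + 0.5·1 + 0.125·0 = 0.875
P(medium | no degree) = (0.5·1) / 0.875 = 0.5 / 0.875 = 0.571429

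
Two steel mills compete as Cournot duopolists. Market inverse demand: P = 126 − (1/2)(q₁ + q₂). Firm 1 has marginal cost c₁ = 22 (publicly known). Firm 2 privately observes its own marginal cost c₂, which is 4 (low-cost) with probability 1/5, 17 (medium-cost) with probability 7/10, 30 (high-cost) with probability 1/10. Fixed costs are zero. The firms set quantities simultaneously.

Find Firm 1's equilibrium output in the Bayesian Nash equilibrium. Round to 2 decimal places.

65.13

Type-c best response for Firm 2: q₂(c) = (126 − c) − q₁/2.
Firm 1 maximizes expected profit; its first-order condition is 126 − q₁ − (1/2)E[q₂] − 22 = 0.
Substituting E[q₂] and solving: E[c₂] = 15.7, so q₁ = (126 − 2·22 + 15.7)/(3/2) = 65.1333.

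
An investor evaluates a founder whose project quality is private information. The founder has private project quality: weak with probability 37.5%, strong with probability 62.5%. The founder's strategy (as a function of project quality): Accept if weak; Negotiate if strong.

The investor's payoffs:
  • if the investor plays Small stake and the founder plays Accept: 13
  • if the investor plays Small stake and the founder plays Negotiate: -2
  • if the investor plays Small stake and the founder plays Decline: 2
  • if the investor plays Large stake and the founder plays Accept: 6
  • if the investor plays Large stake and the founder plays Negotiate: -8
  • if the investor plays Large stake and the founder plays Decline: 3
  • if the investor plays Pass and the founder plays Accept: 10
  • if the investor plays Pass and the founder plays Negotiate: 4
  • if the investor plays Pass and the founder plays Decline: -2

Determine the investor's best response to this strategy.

Pass

Compute the investor's expected payoff for each action, taking the expectation over the founder's type.
E[Small stake] = 0.375·(13) + 0.625·(-2) = 3.625
E[Large stake] = 0.375·(6) + 0.625·(-8) = -2.75
E[Pass] = 0.375·(10) + 0.625·(4) = 6.25
Best response: Pass (6.25 is the largest).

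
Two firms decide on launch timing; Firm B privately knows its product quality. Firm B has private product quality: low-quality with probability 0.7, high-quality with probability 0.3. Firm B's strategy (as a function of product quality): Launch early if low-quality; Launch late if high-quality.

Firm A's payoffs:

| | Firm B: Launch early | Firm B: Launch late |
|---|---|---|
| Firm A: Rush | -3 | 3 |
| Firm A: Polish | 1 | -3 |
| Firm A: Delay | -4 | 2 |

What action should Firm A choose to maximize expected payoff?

Compute Firm A's expected payoff for each action, taking the expectation over Firm B's type.
E[Rush] = 0.7·(-3) + 0.3·(3) = -1.2
E[Polish] = 0.7·(1) + 0.3·(-3) = -0.2
E[Delay] = 0.7·(-4) + 0.3·(2) = -2.2
Best response: Polish (-0.2 is the largest).

Polish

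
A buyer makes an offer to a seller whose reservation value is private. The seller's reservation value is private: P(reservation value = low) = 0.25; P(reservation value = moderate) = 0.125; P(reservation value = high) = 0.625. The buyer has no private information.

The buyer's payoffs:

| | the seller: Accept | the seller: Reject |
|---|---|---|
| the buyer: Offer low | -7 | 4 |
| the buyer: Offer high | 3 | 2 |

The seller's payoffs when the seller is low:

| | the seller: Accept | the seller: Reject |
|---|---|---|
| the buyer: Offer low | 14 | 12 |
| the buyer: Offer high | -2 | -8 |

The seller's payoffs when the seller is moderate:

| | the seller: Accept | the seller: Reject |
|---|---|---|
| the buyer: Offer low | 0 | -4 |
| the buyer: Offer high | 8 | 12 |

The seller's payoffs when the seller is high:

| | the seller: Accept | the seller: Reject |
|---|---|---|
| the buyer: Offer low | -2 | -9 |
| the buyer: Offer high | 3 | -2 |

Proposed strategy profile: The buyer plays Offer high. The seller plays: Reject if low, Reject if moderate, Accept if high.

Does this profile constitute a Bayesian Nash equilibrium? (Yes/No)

No

The buyer plays Offer high: E[Offer high] = 0.25·(2) + 0.125·(2) + 0.625·(3) = 2.625; E[Offer low] = -2.875. Best-responding. ✓
The seller (reservation value low), facing Offer high: Accept gives -2, Reject gives -8. Proposed Reject is not best — profitable deviation exists. ✗
The seller (reservation value moderate), facing Offer high: Accept gives 8, Reject gives 12. Proposed Reject is best. ✓
The seller (reservation value high), facing Offer high: Accept gives 3, Reject gives -2. Proposed Accept is best. ✓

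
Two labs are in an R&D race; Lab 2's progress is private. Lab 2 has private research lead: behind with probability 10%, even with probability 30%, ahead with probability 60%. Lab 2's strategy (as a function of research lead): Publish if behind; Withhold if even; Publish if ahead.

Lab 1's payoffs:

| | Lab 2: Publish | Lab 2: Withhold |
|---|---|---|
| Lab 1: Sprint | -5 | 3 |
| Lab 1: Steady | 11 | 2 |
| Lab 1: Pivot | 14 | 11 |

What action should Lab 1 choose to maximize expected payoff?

Pivot

E[Sprint] = 0.1·(-5) + 0.3·(3) + 0.6·(-5) = -2.6
E[Steady] = 0.1·(11) + 0.3·(2) + 0.6·(11) = 8.3
E[Pivot] = 0.1·(14) + 0.3·(11) + 0.6·(14) = 13.1
Best response: Pivot (13.1 is the largest).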